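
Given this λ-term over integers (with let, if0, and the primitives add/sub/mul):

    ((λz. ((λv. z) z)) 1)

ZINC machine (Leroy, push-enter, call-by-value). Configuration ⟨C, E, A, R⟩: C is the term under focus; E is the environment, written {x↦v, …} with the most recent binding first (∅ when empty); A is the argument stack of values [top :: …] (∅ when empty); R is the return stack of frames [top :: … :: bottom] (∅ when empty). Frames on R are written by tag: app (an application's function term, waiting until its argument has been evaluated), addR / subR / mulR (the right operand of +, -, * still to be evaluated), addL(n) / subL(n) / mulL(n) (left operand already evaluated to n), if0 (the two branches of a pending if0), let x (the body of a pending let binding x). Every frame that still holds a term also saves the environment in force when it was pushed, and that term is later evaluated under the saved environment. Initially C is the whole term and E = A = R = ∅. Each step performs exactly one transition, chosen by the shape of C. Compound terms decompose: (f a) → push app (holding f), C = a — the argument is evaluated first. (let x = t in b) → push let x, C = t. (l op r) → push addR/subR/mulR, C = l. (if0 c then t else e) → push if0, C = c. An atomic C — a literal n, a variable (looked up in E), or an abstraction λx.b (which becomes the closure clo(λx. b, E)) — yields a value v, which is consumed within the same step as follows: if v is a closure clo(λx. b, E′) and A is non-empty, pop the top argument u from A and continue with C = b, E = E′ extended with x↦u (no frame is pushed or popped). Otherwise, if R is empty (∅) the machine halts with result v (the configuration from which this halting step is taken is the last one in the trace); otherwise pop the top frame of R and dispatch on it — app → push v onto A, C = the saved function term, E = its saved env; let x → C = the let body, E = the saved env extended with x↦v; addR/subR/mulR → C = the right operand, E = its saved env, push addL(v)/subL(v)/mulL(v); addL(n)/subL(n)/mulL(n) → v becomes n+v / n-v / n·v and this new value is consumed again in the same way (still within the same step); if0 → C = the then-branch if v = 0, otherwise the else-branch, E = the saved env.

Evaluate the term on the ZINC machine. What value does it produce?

[0] [C=((λz. ((λv. z) z)) 1) | E=∅ | A=∅ | R=∅]
[1] [C=1 | E=∅ | A=∅ | R=[app]]
[2] [C=(λz. ((λv. z) z)) | E=∅ | A=[1] | R=∅]
[3] [C=((λv. z) z) | E={z↦1} | A=∅ | R=∅]
[4] [C=z | E={z↦1} | A=∅ | R=[app]]
[5] [C=(λv. z) | E={z↦1} | A=[1] | R=∅]
[6] [C=z | E={v↦1, z↦1} | A=∅ | R=∅]
→ final value 1

Answer: 1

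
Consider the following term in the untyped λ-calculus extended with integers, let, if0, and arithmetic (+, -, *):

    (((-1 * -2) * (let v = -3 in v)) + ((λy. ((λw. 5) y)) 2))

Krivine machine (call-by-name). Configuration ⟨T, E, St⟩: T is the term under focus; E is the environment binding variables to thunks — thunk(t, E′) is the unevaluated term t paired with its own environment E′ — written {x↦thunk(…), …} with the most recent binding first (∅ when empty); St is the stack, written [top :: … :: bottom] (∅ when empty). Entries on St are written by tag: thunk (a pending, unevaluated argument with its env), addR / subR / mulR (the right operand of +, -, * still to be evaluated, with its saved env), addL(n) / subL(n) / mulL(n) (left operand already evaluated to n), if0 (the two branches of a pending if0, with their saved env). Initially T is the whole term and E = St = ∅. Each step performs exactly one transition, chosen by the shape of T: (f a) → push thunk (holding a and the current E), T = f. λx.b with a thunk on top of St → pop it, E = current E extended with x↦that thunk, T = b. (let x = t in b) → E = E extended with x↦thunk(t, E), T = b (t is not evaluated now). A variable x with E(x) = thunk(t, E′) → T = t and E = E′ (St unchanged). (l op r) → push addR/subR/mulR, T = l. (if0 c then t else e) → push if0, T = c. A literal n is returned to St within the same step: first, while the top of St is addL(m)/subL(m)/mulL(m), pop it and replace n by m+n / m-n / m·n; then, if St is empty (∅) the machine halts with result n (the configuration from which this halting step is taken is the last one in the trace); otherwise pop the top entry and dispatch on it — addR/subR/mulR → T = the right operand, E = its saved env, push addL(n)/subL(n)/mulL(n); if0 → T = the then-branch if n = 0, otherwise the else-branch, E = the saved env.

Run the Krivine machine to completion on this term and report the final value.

Answer: -1

Execution trace:
[0] [T=(((-1 * -2) * (let v = -3 in v)) + ((λy. ((λw. 5) y)) 2)) | E=∅ | St=∅]
[1] [T=((-1 * -2) * (let v = -3 in v)) | E=∅ | St=[addR]]
[2] [T=(-1 * -2) | E=∅ | St=[mulR :: addR]]
[3] [T=-1 | E=∅ | St=[mulR :: mulR :: addR]]
[4] [T=-2 | E=∅ | St=[mulL(-1) :: mulR :: addR]]
[5] [T=(let v = -3 in v) | E=∅ | St=[mulL(2) :: addR]]
[6] [T=v | E={v↦thunk(-3, ∅)} | St=[mulL(2) :: addR]]
[7] [T=-3 | E=∅ | St=[mulL(2) :: addR]]
[8] [T=((λy. ((λw. 5) y)) 2) | E=∅ | St=[addL(-6)]]
[9] [T=(λy. ((λw. 5) y)) | E=∅ | St=[thunk :: addL(-6)]]
[10] [T=((λw. 5) y) | E={y↦thunk(2, ∅)} | St=[addL(-6)]]
[11] [T=(λw. 5) | E={y↦thunk(2, ∅)} | St=[thunk :: addL(-6)]]
[12] [T=5 | E={w↦thunk(y, {y↦thunk(2, ∅)}), y↦thunk(2, ∅)} | St=[addL(-6)]]
→ final value -1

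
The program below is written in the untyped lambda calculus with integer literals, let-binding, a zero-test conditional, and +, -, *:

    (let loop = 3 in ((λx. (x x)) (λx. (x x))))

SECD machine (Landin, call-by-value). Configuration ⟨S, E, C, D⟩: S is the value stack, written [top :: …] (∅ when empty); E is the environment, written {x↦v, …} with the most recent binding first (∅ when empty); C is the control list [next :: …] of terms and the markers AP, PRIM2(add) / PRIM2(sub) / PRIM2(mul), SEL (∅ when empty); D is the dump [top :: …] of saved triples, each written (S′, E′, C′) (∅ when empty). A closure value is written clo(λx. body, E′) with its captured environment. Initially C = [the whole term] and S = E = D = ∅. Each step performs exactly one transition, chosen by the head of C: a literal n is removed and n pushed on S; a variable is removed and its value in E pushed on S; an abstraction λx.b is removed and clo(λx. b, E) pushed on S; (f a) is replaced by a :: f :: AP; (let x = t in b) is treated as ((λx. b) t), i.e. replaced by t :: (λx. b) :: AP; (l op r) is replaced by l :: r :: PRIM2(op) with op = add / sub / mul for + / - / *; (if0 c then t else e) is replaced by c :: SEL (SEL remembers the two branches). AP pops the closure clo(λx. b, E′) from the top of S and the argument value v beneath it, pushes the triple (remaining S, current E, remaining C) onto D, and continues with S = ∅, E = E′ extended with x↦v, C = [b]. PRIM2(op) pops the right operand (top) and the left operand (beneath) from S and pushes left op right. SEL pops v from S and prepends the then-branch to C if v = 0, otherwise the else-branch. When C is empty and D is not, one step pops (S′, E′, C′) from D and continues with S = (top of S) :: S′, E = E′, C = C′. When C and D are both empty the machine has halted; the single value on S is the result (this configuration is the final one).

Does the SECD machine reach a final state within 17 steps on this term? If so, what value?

[0] [S=∅ | E=∅ | C=[(let loop = 3 in ((λx. (x x)) (λx. (x x))))] | D=∅]
[1] [S=∅ | E=∅ | C=[3 :: (λloop. ((λx. (x x)) (λx. (x x)))) :: AP] | D=∅]
[2] [S=[3] | E=∅ | C=[(λloop. ((λx. (x x)) (λx. (x x)))) :: AP] | D=∅]
[3] [S=[clo(λloop. ((λx. (x x)) (λx. (x x))), ∅) :: 3] | E=∅ | C=[AP] | D=∅]
[4] [S=∅ | E={loop↦3} | C=[((λx. (x x)) (λx. (x x)))] | D=[(∅, ∅, ∅)]]
[5] [S=∅ | E={loop↦3} | C=[(λx. (x x)) :: (λx. (x x)) :: AP] | D=[(∅, ∅, ∅)]]
[6] [S=[clo(λx. (x x), {loop↦3})] | E={loop↦3} | C=[(λx. (x x)) :: AP] | D=[(∅, ∅, ∅)]]
[7] [S=[clo(λx. (x x), {loop↦3}) :: clo(λx. (x x), {loop↦3})] | E={loop↦3} | C=[AP] | D=[(∅, ∅, ∅)]]
[8] [S=∅ | E={x↦clo(λx. (x x), {loop↦3}), loop↦3} | C=[(x x)] | D=[(∅, {loop↦3}, ∅) :: (∅, ∅, ∅)]]
[9] [S=∅ | E={x↦clo(λx. (x x), {loop↦3}), loop↦3} | C=[x :: x :: AP] | D=[(∅, {loop↦3}, ∅) :: (∅, ∅, ∅)]]
[10] [S=[clo(λx. (x x), {loop↦3})] | E={x↦clo(λx. (x x), {loop↦3}), loop↦3} | C=[x :: AP] | D=[(∅, {loop↦3}, ∅) :: (∅, ∅, ∅)]]
[11] [S=[clo(λx. (x x), {loop↦3}) :: clo(λx. (x x), {loop↦3})] | E={x↦clo(λx. (x x), {loop↦3}), loop↦3} | C=[AP] | D=[(∅, {loop↦3}, ∅) :: (∅, ∅, ∅)]]
[12] [S=∅ | E={x↦clo(λx. (x x), {loop↦3}), loop↦3} | C=[(x x)] | D=[(∅, {x↦clo(λx. (x x), {loop↦3}), loop↦3}, ∅) :: (∅, {loop↦3}, ∅) :: (∅, ∅, ∅)]]
[13] [S=∅ | E={x↦clo(λx. (x x), {loop↦3}), loop↦3} | C=[x :: x :: AP] | D=[(∅, {x↦clo(λx. (x x), {loop↦3}), loop↦3}, ∅) :: (∅, {loop↦3}, ∅) :: (∅, ∅, ∅)]]
[14] [S=[clo(λx. (x x), {loop↦3})] | E={x↦clo(λx. (x x), {loop↦3}), loop↦3} | C=[x :: AP] | D=[(∅, {x↦clo(λx. (x x), {loop↦3}), loop↦3}, ∅) :: (∅, {loop↦3}, ∅) :: (∅, ∅, ∅)]]
[15] [S=[clo(λx. (x x), {loop↦3}) :: clo(λx. (x x), {loop↦3})] | E={x↦clo(λx. (x x), {loop↦3}), loop↦3} | C=[AP] | D=[(∅, {x↦clo(λx. (x x), {loop↦3}), loop↦3}, ∅) :: (∅, {loop↦3}, ∅) :: (∅, ∅, ∅)]]
[16] [S=∅ | E={x↦clo(λx. (x x), {loop↦3}), loop↦3} | C=[(x x)] | D=[(∅, {x↦clo(λx. (x x), {loop↦3}), loop↦3}, ∅) :: (∅, {x↦clo(λx. (x x), {loop↦3}), loop↦3}, ∅) :: (∅, {loop↦3}, ∅) :: (∅, ∅, ∅)]]
[17] [S=∅ | E={x↦clo(λx. (x x), {loop↦3}), loop↦3} | C=[x :: x :: AP] | D=[(∅, {x↦clo(λx. (x x), {loop↦3}), loop↦3}, ∅) :: (∅, {x↦clo(λx. (x x), {loop↦3}), loop↦3}, ∅) :: (∅, {loop↦3}, ∅) :: (∅, ∅, ∅)]]
→ 17 transitions taken and the configuration is still not final: no result within 17 steps

Answer: DIVERGES (no final state within 17 steps)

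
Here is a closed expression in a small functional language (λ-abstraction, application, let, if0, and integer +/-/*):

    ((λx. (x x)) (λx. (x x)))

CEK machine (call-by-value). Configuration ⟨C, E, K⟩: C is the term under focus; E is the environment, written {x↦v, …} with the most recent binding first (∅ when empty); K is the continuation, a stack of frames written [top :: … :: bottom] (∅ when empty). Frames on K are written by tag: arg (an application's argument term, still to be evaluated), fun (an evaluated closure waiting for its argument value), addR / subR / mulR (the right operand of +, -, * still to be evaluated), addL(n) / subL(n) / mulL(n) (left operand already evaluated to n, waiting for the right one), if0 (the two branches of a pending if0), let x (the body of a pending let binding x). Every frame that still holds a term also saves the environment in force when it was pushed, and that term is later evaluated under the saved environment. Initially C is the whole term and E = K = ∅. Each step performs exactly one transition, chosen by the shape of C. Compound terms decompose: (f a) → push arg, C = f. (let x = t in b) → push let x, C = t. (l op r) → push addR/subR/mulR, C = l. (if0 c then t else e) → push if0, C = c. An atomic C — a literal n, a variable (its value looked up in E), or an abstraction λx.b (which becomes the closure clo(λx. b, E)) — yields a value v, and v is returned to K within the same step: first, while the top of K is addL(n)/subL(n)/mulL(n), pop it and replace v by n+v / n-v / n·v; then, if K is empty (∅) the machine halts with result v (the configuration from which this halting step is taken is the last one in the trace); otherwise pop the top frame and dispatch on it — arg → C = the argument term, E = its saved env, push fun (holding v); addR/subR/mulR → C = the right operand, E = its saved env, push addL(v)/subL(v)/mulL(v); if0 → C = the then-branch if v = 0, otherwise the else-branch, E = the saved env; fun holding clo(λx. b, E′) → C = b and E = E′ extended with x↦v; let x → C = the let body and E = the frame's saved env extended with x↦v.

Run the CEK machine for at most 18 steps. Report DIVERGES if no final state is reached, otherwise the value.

Answer: DIVERGES (no final state within 18 steps)

Execution trace:
step 0: [C=((λx. (x x)) (λx. (x x))) | E=∅ | K=∅]
step 1: [C=(λx. (x x)) | E=∅ | K=[arg]]
step 2: [C=(λx. (x x)) | E=∅ | K=[fun]]
step 3: [C=(x x) | E={x↦clo(λx. (x x), ∅)} | K=∅]
step 4: [C=x | E={x↦clo(λx. (x x), ∅)} | K=[arg]]
step 5: [C=x | E={x↦clo(λx. (x x), ∅)} | K=[fun]]
… configuration repeats with period 3 (steps 3–5 recur indefinitely) …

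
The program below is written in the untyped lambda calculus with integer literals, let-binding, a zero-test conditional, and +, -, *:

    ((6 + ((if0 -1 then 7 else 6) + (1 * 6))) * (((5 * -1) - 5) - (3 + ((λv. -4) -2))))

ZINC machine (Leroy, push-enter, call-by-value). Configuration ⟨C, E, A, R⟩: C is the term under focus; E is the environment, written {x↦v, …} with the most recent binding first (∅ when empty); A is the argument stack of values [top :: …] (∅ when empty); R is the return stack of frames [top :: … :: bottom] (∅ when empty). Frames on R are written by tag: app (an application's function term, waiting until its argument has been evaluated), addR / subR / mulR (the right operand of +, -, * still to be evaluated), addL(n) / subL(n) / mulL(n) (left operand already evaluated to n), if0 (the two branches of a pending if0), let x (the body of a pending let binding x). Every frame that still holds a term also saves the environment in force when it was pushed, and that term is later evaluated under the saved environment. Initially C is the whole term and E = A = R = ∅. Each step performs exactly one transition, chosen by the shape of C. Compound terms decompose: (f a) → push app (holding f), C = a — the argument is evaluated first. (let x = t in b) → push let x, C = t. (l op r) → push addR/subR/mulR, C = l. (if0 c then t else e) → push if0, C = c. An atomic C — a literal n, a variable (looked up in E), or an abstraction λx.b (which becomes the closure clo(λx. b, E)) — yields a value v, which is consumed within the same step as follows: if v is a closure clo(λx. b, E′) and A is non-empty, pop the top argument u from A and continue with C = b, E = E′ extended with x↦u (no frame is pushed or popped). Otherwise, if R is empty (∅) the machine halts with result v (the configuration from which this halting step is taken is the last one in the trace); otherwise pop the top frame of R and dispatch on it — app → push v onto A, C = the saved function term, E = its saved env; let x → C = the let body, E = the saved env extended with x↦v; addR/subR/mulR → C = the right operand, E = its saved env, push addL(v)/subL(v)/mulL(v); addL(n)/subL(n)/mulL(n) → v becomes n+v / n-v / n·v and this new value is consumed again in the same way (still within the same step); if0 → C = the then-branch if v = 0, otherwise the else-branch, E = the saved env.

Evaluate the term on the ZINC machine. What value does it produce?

Answer: -162

Derivation:
[0] ⟨C=((6 + ((if0 -1 then 7 else 6) + (1 * 6))) * (((5 * -1) - 5) - (3 + ((λv. -4) -2)))); E=∅; A=∅; R=∅⟩
[1] ⟨C=(6 + ((if0 -1 then 7 else 6) + (1 * 6))); E=∅; A=∅; R=[mulR]⟩
[2] ⟨C=6; E=∅; A=∅; R=[addR :: mulR]⟩
[3] ⟨C=((if0 -1 then 7 else 6) + (1 * 6)); E=∅; A=∅; R=[addL(6) :: mulR]⟩
[4] ⟨C=(if0 -1 then 7 else 6); E=∅; A=∅; R=[addR :: addL(6) :: mulR]⟩
[5] ⟨C=-1; E=∅; A=∅; R=[if0 :: addR :: addL(6) :: mulR]⟩
[6] ⟨C=6; E=∅; A=∅; R=[addR :: addL(6) :: mulR]⟩
[7] ⟨C=(1 * 6); E=∅; A=∅; R=[addL(6) :: addL(6) :: mulR]⟩
[8] ⟨C=1; E=∅; A=∅; R=[mulR :: addL(6) :: addL(6) :: mulR]⟩
[9] ⟨C=6; E=∅; A=∅; R=[mulL(1) :: addL(6) :: addL(6) :: mulR]⟩
[10] ⟨C=(((5 * -1) - 5) - (3 + ((λv. -4) -2))); E=∅; A=∅; R=[mulL(18)]⟩
[11] ⟨C=((5 * -1) - 5); E=∅; A=∅; R=[subR :: mulL(18)]⟩
[12] ⟨C=(5 * -1); E=∅; A=∅; R=[subR :: subR :: mulL(18)]⟩
[13] ⟨C=5; E=∅; A=∅; R=[mulR :: subR :: subR :: mulL(18)]⟩
[14] ⟨C=-1; E=∅; A=∅; R=[mulL(5) :: subR :: subR :: mulL(18)]⟩
[15] ⟨C=5; E=∅; A=∅; R=[subL(-5) :: subR :: mulL(18)]⟩
[16] ⟨C=(3 + ((λv. -4) -2)); E=∅; A=∅; R=[subL(-10) :: mulL(18)]⟩
[17] ⟨C=3; E=∅; A=∅; R=[addR :: subL(-10) :: mulL(18)]⟩
[18] ⟨C=((λv. -4) -2); E=∅; A=∅; R=[addL(3) :: subL(-10) :: mulL(18)]⟩
[19] ⟨C=-2; E=∅; A=∅; R=[app :: addL(3) :: subL(-10) :: mulL(18)]⟩
[20] ⟨C=(λv. -4); E=∅; A=[-2]; R=[addL(3) :: subL(-10) :: mulL(18)]⟩
[21] ⟨C=-4; E={v↦-2}; A=∅; R=[addL(3) :: subL(-10) :: mulL(18)]⟩
→ final value -162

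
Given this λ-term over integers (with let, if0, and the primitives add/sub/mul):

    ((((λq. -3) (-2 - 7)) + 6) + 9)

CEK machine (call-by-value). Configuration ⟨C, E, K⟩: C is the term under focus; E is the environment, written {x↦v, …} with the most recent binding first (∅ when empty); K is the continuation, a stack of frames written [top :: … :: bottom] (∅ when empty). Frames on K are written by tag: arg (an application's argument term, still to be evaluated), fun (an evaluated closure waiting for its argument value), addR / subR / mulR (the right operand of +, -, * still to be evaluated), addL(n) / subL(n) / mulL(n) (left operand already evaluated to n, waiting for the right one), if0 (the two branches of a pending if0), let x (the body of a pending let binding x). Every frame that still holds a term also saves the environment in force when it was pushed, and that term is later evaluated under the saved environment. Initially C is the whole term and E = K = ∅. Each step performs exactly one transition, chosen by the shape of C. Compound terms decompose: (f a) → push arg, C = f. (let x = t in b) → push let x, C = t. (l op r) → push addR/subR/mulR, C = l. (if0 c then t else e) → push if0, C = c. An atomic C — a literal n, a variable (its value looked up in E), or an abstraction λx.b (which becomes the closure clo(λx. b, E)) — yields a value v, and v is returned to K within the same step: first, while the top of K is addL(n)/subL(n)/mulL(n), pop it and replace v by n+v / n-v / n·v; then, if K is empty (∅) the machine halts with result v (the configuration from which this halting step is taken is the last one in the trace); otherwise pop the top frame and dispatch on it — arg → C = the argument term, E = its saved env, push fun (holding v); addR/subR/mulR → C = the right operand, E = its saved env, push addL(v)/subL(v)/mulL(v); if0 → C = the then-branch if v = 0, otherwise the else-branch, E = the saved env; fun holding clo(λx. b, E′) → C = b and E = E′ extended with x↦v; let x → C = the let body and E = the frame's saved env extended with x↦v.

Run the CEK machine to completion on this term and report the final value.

0. ⟨C=((((λq. -3) (-2 - 7)) + 6) + 9); E=∅; K=∅⟩
1. ⟨C=(((λq. -3) (-2 - 7)) + 6); E=∅; K=[addR]⟩
2. ⟨C=((λq. -3) (-2 - 7)); E=∅; K=[addR :: addR]⟩
3. ⟨C=(λq. -3); E=∅; K=[arg :: addR :: addR]⟩
4. ⟨C=(-2 - 7); E=∅; K=[fun :: addR :: addR]⟩
5. ⟨C=-2; E=∅; K=[subR :: fun :: addR :: addR]⟩
6. ⟨C=7; E=∅; K=[subL(-2) :: fun :: addR :: addR]⟩
7. ⟨C=-3; E={q↦-9}; K=[addR :: addR]⟩
8. ⟨C=6; E=∅; K=[addL(-3) :: addR]⟩
9. ⟨C=9; E=∅; K=[addL(3)]⟩
→ final value 12

Answer: 12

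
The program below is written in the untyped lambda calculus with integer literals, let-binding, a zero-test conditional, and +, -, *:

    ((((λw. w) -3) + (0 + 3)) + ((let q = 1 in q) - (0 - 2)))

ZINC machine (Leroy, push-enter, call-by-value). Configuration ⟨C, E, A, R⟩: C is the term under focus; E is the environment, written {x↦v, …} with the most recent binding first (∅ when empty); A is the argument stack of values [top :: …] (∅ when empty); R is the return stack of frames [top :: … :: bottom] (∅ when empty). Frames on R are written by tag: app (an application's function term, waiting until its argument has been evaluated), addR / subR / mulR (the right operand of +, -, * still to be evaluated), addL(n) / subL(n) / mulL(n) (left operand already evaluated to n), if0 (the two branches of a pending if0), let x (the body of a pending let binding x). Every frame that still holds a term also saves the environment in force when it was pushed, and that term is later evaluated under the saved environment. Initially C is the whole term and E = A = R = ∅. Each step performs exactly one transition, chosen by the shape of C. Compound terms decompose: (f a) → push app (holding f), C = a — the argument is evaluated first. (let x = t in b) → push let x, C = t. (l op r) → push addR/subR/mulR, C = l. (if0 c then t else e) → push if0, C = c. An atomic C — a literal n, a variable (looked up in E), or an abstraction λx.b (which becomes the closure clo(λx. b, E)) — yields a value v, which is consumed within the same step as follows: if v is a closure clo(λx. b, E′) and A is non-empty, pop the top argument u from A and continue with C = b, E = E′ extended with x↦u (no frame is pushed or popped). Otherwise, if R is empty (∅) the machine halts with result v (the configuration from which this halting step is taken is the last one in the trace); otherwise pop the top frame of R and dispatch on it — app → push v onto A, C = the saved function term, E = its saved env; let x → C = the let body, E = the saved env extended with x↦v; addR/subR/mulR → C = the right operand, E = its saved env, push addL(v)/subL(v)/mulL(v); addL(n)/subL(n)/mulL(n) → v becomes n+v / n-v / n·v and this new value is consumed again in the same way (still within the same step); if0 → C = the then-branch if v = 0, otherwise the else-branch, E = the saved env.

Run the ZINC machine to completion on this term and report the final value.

step 0: ⟨C=((((λw. w) -3) + (0 + 3)) + ((let q = 1 in q) - (0 - 2))); E=∅; A=∅; R=∅⟩
step 1: ⟨C=(((λw. w) -3) + (0 + 3)); E=∅; A=∅; R=[addR]⟩
step 2: ⟨C=((λw. w) -3); E=∅; A=∅; R=[addR :: addR]⟩
step 3: ⟨C=-3; E=∅; A=∅; R=[app :: addR :: addR]⟩
step 4: ⟨C=(λw. w); E=∅; A=[-3]; R=[addR :: addR]⟩
step 5: ⟨C=w; E={w↦-3}; A=∅; R=[addR :: addR]⟩
step 6: ⟨C=(0 + 3); E=∅; A=∅; R=[addL(-3) :: addR]⟩
step 7: ⟨C=0; E=∅; A=∅; R=[addR :: addL(-3) :: addR]⟩
step 8: ⟨C=3; E=∅; A=∅; R=[addL(0) :: addL(-3) :: addR]⟩
step 9: ⟨C=((let q = 1 in q) - (0 - 2)); E=∅; A=∅; R=[addL(0)]⟩
step 10: ⟨C=(let q = 1 in q); E=∅; A=∅; R=[subR :: addL(0)]⟩
step 11: ⟨C=1; E=∅; A=∅; R=[let q :: subR :: addL(0)]⟩
step 12: ⟨C=q; E={q↦1}; A=∅; R=[subR :: addL(0)]⟩
step 13: ⟨C=(0 - 2); E=∅; A=∅; R=[subL(1) :: addL(0)]⟩
step 14: ⟨C=0; E=∅; A=∅; R=[subR :: subL(1) :: addL(0)]⟩
step 15: ⟨C=2; E=∅; A=∅; R=[subL(0) :: subL(1) :: addL(0)]⟩
→ final value 3

Answer: 3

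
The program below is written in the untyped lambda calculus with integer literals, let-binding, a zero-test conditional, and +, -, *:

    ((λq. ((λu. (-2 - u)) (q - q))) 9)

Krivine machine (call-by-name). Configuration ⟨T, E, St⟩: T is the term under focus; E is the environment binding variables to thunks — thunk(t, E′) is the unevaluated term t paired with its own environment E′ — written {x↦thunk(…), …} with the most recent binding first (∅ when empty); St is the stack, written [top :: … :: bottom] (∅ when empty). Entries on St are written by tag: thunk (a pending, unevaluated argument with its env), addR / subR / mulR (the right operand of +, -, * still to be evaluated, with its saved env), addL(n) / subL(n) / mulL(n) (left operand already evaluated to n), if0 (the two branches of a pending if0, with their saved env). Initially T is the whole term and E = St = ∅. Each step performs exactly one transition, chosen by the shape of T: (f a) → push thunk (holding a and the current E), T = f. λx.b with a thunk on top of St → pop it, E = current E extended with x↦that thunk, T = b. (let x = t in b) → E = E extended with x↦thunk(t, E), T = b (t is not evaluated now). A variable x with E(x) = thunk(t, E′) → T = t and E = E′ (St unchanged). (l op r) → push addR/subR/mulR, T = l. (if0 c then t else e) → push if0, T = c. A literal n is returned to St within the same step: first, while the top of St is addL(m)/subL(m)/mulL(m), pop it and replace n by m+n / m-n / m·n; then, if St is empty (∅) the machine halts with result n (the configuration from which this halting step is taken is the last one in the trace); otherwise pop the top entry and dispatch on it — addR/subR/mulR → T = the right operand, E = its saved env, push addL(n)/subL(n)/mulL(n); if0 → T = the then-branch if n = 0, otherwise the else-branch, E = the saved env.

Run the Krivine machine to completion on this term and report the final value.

Answer: -2

Derivation:
[0] ⟨T=((λq. ((λu. (-2 - u)) (q - q))) 9); E=∅; St=∅⟩
[1] ⟨T=(λq. ((λu. (-2 - u)) (q - q))); E=∅; St=[thunk]⟩
[2] ⟨T=((λu. (-2 - u)) (q - q)); E={q↦thunk(9, ∅)}; St=∅⟩
[3] ⟨T=(λu. (-2 - u)); E={q↦thunk(9, ∅)}; St=[thunk]⟩
[4] ⟨T=(-2 - u); E={u↦thunk((q - q), {q↦thunk(9, ∅)}), q↦thunk(9, ∅)}; St=∅⟩
[5] ⟨T=-2; E={u↦thunk((q - q), {q↦thunk(9, ∅)}), q↦thunk(9, ∅)}; St=[subR]⟩
[6] ⟨T=u; E={u↦thunk((q - q), {q↦thunk(9, ∅)}), q↦thunk(9, ∅)}; St=[subL(-2)]⟩
[7] ⟨T=(q - q); E={q↦thunk(9, ∅)}; St=[subL(-2)]⟩
[8] ⟨T=q; E={q↦thunk(9, ∅)}; St=[subR :: subL(-2)]⟩
[9] ⟨T=9; E=∅; St=[subR :: subL(-2)]⟩
[10] ⟨T=q; E={q↦thunk(9, ∅)}; St=[subL(9) :: subL(-2)]⟩
[11] ⟨T=9; E=∅; St=[subL(9) :: subL(-2)]⟩
→ final value -2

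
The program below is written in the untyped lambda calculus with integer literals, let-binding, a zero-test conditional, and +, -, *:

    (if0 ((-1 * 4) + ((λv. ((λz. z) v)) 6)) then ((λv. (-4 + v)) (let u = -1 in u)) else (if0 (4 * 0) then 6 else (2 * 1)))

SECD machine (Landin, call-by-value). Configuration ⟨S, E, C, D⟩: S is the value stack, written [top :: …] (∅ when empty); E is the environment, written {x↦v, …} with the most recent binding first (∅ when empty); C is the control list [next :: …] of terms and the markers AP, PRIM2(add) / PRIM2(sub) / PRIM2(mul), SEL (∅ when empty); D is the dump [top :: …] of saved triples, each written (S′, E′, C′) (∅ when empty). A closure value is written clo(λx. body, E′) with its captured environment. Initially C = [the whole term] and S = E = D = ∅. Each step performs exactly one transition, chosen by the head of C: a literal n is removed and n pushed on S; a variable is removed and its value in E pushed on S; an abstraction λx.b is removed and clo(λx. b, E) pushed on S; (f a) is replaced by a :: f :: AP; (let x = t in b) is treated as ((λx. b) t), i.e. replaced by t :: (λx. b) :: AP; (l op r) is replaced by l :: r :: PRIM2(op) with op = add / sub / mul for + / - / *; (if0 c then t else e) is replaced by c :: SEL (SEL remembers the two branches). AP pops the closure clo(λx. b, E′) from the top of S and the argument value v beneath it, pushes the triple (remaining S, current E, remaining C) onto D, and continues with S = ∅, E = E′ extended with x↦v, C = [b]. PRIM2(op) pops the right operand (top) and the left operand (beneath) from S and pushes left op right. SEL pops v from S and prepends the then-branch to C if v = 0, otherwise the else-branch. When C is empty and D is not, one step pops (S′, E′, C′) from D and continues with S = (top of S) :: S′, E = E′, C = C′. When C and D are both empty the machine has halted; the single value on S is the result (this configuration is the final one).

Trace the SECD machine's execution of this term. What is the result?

[0] <S=∅, E=∅, C=[(if0 ((-1 * 4) + ((λv. ((λz. z) v)) 6)) then ((λv. (-4 + v)) (let u = -1 in u)) else (if0 (4 * 0) then 6 else (2 * 1)))], D=∅>
[1] <S=∅, E=∅, C=[((-1 * 4) + ((λv. ((λz. z) v)) 6)) :: SEL], D=∅>
[2] <S=∅, E=∅, C=[(-1 * 4) :: ((λv. ((λz. z) v)) 6) :: PRIM2(add) :: SEL], D=∅>
[3] <S=∅, E=∅, C=[-1 :: 4 :: PRIM2(mul) :: ((λv. ((λz. z) v)) 6) :: PRIM2(add) :: SEL], D=∅>
[4] <S=[-1], E=∅, C=[4 :: PRIM2(mul) :: ((λv. ((λz. z) v)) 6) :: PRIM2(add) :: SEL], D=∅>
[5] <S=[4 :: -1], E=∅, C=[PRIM2(mul) :: ((λv. ((λz. z) v)) 6) :: PRIM2(add) :: SEL], D=∅>
[6] <S=[-4], E=∅, C=[((λv. ((λz. z) v)) 6) :: PRIM2(add) :: SEL], D=∅>
[7] <S=[-4], E=∅, C=[6 :: (λv. ((λz. z) v)) :: AP :: PRIM2(add) :: SEL], D=∅>
[8] <S=[6 :: -4], E=∅, C=[(λv. ((λz. z) v)) :: AP :: PRIM2(add) :: SEL], D=∅>
[9] <S=[clo(λv. ((λz. z) v), ∅) :: 6 :: -4], E=∅, C=[AP :: PRIM2(add) :: SEL], D=∅>
[10] <S=∅, E={v↦6}, C=[((λz. z) v)], D=[([-4], ∅, [PRIM2(add) :: SEL])]>
[11] <S=∅, E={v↦6}, C=[v :: (λz. z) :: AP], D=[([-4], ∅, [PRIM2(add) :: SEL])]>
[12] <S=[6], E={v↦6}, C=[(λz. z) :: AP], D=[([-4], ∅, [PRIM2(add) :: SEL])]>
[13] <S=[clo(λz. z, {v↦6}) :: 6], E={v↦6}, C=[AP], D=[([-4], ∅, [PRIM2(add) :: SEL])]>
[14] <S=∅, E={z↦6, v↦6}, C=[z], D=[(∅, {v↦6}, ∅) :: ([-4], ∅, [PRIM2(add) :: SEL])]>
[15] <S=[6], E={z↦6, v↦6}, C=∅, D=[(∅, {v↦6}, ∅) :: ([-4], ∅, [PRIM2(add) :: SEL])]>
[16] <S=[6], E={v↦6}, C=∅, D=[([-4], ∅, [PRIM2(add) :: SEL])]>
[17] <S=[6 :: -4], E=∅, C=[PRIM2(add) :: SEL], D=∅>
[18] <S=[2], E=∅, C=[SEL], D=∅>
[19] <S=∅, E=∅, C=[(if0 (4 * 0) then 6 else (2 * 1))], D=∅>
[20] <S=∅, E=∅, C=[(4 * 0) :: SEL], D=∅>
[21] <S=∅, E=∅, C=[4 :: 0 :: PRIM2(mul) :: SEL], D=∅>
[22] <S=[4], E=∅, C=[0 :: PRIM2(mul) :: SEL], D=∅>
[23] <S=[0 :: 4], E=∅, C=[PRIM2(mul) :: SEL], D=∅>
[24] <S=[0], E=∅, C=[SEL], D=∅>
[25] <S=∅, E=∅, C=[6], D=∅>
[26] <S=[6], E=∅, C=∅, D=∅>
→ final value 6

Answer: 6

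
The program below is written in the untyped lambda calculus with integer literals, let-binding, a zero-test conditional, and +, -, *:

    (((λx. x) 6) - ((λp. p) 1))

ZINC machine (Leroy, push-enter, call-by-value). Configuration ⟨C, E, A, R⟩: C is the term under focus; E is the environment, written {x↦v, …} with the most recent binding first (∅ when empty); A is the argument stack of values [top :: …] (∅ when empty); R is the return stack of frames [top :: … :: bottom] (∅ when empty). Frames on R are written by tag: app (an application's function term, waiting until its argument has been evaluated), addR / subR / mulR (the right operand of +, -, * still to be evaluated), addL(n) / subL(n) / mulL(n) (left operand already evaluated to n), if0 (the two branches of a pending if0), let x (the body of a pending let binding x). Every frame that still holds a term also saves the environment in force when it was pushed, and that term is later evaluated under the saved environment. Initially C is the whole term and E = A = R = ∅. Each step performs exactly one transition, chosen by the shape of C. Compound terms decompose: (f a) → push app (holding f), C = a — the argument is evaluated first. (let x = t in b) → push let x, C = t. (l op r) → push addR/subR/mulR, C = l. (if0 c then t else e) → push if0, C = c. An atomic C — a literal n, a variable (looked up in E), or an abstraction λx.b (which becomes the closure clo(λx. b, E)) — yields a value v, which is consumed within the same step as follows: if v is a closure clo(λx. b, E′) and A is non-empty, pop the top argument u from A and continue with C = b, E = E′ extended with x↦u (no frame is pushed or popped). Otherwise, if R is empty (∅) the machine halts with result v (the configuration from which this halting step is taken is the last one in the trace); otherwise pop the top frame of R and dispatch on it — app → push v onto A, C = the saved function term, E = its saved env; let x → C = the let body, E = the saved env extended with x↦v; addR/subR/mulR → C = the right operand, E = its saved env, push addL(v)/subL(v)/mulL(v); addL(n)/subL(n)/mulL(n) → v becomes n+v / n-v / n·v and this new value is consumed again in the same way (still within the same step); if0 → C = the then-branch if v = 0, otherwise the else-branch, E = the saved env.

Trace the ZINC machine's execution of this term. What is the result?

Answer: 5

Derivation:
0. <C=(((λx. x) 6) - ((λp. p) 1)), E=∅, A=∅, R=∅>
1. <C=((λx. x) 6), E=∅, A=∅, R=[subR]>
2. <C=6, E=∅, A=∅, R=[app :: subR]>
3. <C=(λx. x), E=∅, A=[6], R=[subR]>
4. <C=x, E={x↦6}, A=∅, R=[subR]>
5. <C=((λp. p) 1), E=∅, A=∅, R=[subL(6)]>
6. <C=1, E=∅, A=∅, R=[app :: subL(6)]>
7. <C=(λp. p), E=∅, A=[1], R=[subL(6)]>
8. <C=p, E={p↦1}, A=∅, R=[subL(6)]>
→ final value 5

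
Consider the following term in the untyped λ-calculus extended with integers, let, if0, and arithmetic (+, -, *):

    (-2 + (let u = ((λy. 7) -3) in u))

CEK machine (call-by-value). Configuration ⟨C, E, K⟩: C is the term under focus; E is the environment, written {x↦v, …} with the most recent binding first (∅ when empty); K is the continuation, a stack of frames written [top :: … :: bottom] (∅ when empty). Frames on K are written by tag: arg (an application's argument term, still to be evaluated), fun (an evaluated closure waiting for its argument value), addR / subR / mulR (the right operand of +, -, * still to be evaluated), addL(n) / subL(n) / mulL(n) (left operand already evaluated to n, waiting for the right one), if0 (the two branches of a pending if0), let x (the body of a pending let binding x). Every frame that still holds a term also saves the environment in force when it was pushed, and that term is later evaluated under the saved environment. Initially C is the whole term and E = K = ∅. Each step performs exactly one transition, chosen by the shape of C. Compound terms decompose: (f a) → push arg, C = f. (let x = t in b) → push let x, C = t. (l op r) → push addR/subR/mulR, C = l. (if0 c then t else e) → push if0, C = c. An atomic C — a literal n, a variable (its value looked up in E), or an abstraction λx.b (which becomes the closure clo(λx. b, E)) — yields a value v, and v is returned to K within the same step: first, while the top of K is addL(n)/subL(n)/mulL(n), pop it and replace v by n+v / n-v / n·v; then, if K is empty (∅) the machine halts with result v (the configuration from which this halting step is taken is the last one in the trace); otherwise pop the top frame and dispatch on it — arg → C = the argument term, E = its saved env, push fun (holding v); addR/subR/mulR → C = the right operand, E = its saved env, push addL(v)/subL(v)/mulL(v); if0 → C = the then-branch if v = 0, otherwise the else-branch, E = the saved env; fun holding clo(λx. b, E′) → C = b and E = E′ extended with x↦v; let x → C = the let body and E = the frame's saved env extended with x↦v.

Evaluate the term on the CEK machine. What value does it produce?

Answer: 5

Execution trace:
0. ⟨C=(-2 + (let u = ((λy. 7) -3) in u)); E=∅; K=∅⟩
1. ⟨C=-2; E=∅; K=[addR]⟩
2. ⟨C=(let u = ((λy. 7) -3) in u); E=∅; K=[addL(-2)]⟩
3. ⟨C=((λy. 7) -3); E=∅; K=[let u :: addL(-2)]⟩
4. ⟨C=(λy. 7); E=∅; K=[arg :: let u :: addL(-2)]⟩
5. ⟨C=-3; E=∅; K=[fun :: let u :: addL(-2)]⟩
6. ⟨C=7; E={y↦-3}; K=[let u :: addL(-2)]⟩
7. ⟨C=u; E={u↦7}; K=[addL(-2)]⟩
→ final value 5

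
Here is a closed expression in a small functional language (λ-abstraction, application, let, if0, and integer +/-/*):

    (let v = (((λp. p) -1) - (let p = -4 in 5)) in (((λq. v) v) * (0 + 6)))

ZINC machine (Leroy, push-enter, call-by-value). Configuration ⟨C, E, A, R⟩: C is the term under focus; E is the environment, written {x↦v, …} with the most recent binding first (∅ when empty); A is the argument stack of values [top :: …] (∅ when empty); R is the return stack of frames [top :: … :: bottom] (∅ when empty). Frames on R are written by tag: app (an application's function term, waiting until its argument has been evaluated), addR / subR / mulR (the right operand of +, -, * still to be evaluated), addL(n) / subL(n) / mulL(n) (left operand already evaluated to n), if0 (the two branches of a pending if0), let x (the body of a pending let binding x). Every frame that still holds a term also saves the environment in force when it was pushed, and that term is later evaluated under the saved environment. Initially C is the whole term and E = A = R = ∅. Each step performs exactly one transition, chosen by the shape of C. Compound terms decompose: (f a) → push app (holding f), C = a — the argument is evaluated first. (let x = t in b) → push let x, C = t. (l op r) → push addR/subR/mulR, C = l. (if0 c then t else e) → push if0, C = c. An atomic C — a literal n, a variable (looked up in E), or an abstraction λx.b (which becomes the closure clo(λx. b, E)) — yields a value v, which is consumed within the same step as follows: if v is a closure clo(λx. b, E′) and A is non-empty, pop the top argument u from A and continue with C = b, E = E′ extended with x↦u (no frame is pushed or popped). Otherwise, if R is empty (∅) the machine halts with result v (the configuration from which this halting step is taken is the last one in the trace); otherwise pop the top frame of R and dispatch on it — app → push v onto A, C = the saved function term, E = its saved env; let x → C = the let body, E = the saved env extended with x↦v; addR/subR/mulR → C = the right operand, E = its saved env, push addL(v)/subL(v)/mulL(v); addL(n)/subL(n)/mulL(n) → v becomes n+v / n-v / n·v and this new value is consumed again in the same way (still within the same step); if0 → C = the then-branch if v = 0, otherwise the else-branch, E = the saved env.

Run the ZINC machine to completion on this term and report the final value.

Answer: -36

Execution trace:
[0] [C=(let v = (((λp. p) -1) - (let p = -4 in 5)) in (((λq. v) v) * (0 + 6))) | E=∅ | A=∅ | R=∅]
[1] [C=(((λp. p) -1) - (let p = -4 in 5)) | E=∅ | A=∅ | R=[let v]]
[2] [C=((λp. p) -1) | E=∅ | A=∅ | R=[subR :: let v]]
[3] [C=-1 | E=∅ | A=∅ | R=[app :: subR :: let v]]
[4] [C=(λp. p) | E=∅ | A=[-1] | R=[subR :: let v]]
[5] [C=p | E={p↦-1} | A=∅ | R=[subR :: let v]]
[6] [C=(let p = -4 in 5) | E=∅ | A=∅ | R=[subL(-1) :: let v]]
[7] [C=-4 | E=∅ | A=∅ | R=[let p :: subL(-1) :: let v]]
[8] [C=5 | E={p↦-4} | A=∅ | R=[subL(-1) :: let v]]
[9] [C=(((λq. v) v) * (0 + 6)) | E={v↦-6} | A=∅ | R=∅]
[10] [C=((λq. v) v) | E={v↦-6} | A=∅ | R=[mulR]]
[11] [C=v | E={v↦-6} | A=∅ | R=[app :: mulR]]
[12] [C=(λq. v) | E={v↦-6} | A=[-6] | R=[mulR]]
[13] [C=v | E={q↦-6, v↦-6} | A=∅ | R=[mulR]]
[14] [C=(0 + 6) | E={v↦-6} | A=∅ | R=[mulL(-6)]]
[15] [C=0 | E={v↦-6} | A=∅ | R=[addR :: mulL(-6)]]
[16] [C=6 | E={v↦-6} | A=∅ | R=[addL(0) :: mulL(-6)]]
→ final value -36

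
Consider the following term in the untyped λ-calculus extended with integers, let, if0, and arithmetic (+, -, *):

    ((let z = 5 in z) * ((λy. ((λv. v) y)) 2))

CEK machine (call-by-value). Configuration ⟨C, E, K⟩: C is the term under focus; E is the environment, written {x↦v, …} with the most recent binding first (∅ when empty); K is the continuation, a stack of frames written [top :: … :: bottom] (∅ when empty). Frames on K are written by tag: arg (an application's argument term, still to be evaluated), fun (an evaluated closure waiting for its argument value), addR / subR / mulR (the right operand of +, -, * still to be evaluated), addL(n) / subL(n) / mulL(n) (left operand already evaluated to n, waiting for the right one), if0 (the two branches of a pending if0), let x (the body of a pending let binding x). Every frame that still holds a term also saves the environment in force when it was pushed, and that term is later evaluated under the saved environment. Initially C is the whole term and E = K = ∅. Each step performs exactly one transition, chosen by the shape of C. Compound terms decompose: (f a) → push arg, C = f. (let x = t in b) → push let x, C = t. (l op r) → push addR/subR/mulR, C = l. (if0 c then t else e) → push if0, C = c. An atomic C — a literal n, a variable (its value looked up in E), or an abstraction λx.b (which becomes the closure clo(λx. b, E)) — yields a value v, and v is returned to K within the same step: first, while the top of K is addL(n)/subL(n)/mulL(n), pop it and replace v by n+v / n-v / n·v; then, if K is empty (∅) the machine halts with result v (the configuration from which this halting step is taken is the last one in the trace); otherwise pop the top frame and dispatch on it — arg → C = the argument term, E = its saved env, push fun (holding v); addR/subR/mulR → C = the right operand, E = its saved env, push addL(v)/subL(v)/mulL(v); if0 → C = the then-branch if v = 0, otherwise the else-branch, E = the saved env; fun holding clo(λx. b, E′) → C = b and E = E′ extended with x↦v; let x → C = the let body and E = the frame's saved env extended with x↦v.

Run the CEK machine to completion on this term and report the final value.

Answer: 10

Derivation:
step 0: ⟨C=((let z = 5 in z) * ((λy. ((λv. v) y)) 2)); E=∅; K=∅⟩
step 1: ⟨C=(let z = 5 in z); E=∅; K=[mulR]⟩
step 2: ⟨C=5; E=∅; K=[let z :: mulR]⟩
step 3: ⟨C=z; E={z↦5}; K=[mulR]⟩
step 4: ⟨C=((λy. ((λv. v) y)) 2); E=∅; K=[mulL(5)]⟩
step 5: ⟨C=(λy. ((λv. v) y)); E=∅; K=[arg :: mulL(5)]⟩
step 6: ⟨C=2; E=∅; K=[fun :: mulL(5)]⟩
step 7: ⟨C=((λv. v) y); E={y↦2}; K=[mulL(5)]⟩
step 8: ⟨C=(λv. v); E={y↦2}; K=[arg :: mulL(5)]⟩
step 9: ⟨C=y; E={y↦2}; K=[fun :: mulL(5)]⟩
step 10: ⟨C=v; E={v↦2, y↦2}; K=[mulL(5)]⟩
→ final value 10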